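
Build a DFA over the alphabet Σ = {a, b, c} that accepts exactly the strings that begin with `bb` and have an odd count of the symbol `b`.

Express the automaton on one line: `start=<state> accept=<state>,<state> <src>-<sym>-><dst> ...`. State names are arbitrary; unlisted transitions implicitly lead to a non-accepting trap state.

Handle the two conditions separately and then intersect. One (4 states) tracks whether the input so far still matches the prefix `bb`; the other (2 states) tracks the count of `b`s modulo 2. Each combined state is a pair, one component from each; accept when both components accept. After merging equivalent states the machine shrinks.
5 states suffice.
        a   b   c  
>  q0   q1  q2  q1 
   q1   q1  q1  q1 
   q2   q1  q3  q1 
   q3   q3  q4  q3 
 * q4   q4  q3  q4 
(> = start, * = accepting)

start=q0 accept=q4 q0-a->q1 q0-b->q2 q0-c->q1 q1-a->q1 q1-b->q1 q1-c->q1 q2-a->q1 q2-b->q3 q2-c->q1 q3-a->q3 q3-b->q4 q3-c->q3 q4-a->q4 q4-b->q3 q4-c->q4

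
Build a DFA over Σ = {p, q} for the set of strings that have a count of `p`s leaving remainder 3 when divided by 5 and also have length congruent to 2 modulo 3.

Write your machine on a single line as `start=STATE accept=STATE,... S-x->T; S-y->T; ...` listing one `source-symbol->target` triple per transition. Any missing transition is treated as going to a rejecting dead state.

start=A; accept=N; A-p->B; A-q->C; B-p->D; B-q->E; C-p->E; C-q->F; D-p->G; D-q->H; E-p->H; E-q->I; F-p->I; F-q->A; G-p->J; G-q->K; H-p->K; H-q->L; I-p->L; I-q->B; J-p->F; J-q->M; K-p->M; K-q->N; L-p->N; L-q->D; M-p->A; M-q->O; N-p->O; N-q->G; O-p->C; O-q->J

Run two small machines in parallel and take their product. The first has 5 states tracking the count of `p`s modulo 5; the second has 3 states tracking the input length modulo 3. A product state is a pair (one from each), accepting exactly when both do.
15 states suffice.
       p  q 
>  A   B  C 
   B   D  E 
   C   E  F 
   D   G  H 
   E   H  I 
   F   I  A 
   G   J  K 
   H   K  L 
   I   L  B 
   J   F  M 
   K   M  N 
   L   N  D 
   M   A  O 
 * N   O  G 
   O   C  J 
(> = start, * = accepting)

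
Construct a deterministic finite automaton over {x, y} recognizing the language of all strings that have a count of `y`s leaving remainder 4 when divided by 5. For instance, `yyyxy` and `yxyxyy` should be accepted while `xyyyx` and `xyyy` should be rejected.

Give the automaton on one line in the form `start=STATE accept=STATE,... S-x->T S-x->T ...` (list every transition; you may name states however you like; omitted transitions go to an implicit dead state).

Keep the running count of `y`s modulo 5: each `y` advances along the cycle S0 → S1 → S2 → S3 → S4 → S0 while other symbols loop. Accept at S4.
With 5 states:
        x   y  
>  S0   S0  S1 
   S1   S1  S2 
   S2   S2  S3 
   S3   S3  S4 
 * S4   S4  S0 
(> = start, * = accepting)

start=S0 accept=S4 S0-x->S0 S0-y->S1 S1-x->S1 S1-y->S2 S2-x->S2 S2-y->S3 S3-x->S3 S3-y->S4 S4-x->S4 S4-y->S0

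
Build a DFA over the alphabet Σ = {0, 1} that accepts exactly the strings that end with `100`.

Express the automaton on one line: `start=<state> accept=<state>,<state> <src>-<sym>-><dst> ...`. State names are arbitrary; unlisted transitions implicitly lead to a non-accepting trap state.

Let each state record the length of the longest suffix of the input read so far that is also a prefix of `100`. s1 means the last symbol is `1`; s2 means the last 2 symbols are `10`; s3 means the last 3 symbols are `100`. Accept only at s3, where the string currently ends in `100`.
4 states suffice.
        0   1  
>  s0   s0  s1 
   s1   s2  s1 
   s2   s3  s1 
 * s3   s0  s1 
(> = start, * = accepting)

start=s0 accept=s3 s0-0->s0 s0-1->s1 s1-0->s2 s1-1->s1 s2-0->s3 s2-1->s1 s3-0->s0 s3-1->s1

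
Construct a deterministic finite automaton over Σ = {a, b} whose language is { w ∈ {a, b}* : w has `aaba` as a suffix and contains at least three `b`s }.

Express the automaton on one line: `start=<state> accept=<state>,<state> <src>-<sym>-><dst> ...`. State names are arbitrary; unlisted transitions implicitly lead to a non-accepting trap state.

Run two small machines in parallel and take their product. One (5 states) tracks how much of the suffix `aaba` has currently been matched; the other (5 states) tracks the count of `b`s, saturating at 4. Each combined state is a pair, one component from each; accept when both components accept. Minimizing collapses redundant product states.
7 states suffice.
        a   b  
>  s0   s0  s1 
   s1   s1  s2 
   s2   s3  s2 
   s3   s4  s2 
   s4   s4  s5 
   s5   s6  s2 
 * s6   s4  s2 
(> = start, * = accepting)

start=s0 accept=s6 s0-a->s0 s0-b->s1 s1-a->s1 s1-b->s2 s2-a->s3 s2-b->s2 s3-a->s4 s3-b->s2 s4-a->s4 s4-b->s5 s5-a->s6 s5-b->s2 s6-a->s4 s6-b->s2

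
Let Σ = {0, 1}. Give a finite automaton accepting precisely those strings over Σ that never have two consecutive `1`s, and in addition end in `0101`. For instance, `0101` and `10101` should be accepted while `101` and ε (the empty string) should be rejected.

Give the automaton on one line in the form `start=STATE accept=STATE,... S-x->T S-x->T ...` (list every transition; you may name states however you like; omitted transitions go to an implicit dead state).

start=s0 accept=s6 s0-0->s1 s0-1->s2 s1-0->s1 s1-1->s3 s2-0->s1 s2-1->s4 s3-0->s5 s3-1->s4 s4-0->s4 s4-1->s4 s5-0->s1 s5-1->s6 s6-0->s5 s6-1->s4

Run two small machines in parallel and take their product. One (3 states) tracks partial matches of the forbidden pattern `11`; the other (5 states) tracks how much of the suffix `0101` has currently been matched. Each combined state is a pair, one component from each; accept when both components accept. After merging equivalent states the machine shrinks.
With 7 states:
        0   1  
>  s0   s1  s2 
   s1   s1  s3 
   s2   s1  s4 
   s3   s5  s4 
   s4   s4  s4 
   s5   s1  s6 
 * s6   s5  s4 
(> = start, * = accepting)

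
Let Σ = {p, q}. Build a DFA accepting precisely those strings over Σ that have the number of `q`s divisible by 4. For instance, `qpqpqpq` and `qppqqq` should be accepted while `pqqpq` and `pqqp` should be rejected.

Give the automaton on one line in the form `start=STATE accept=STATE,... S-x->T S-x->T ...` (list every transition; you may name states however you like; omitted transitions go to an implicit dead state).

Keep the running count of `q`s modulo 4: each `q` advances along the cycle s0 → s1 → s2 → s3 → s0 while other symbols loop. Accept at s0.
4 states suffice.
        p   q  
>* s0   s0  s1 
   s1   s1  s2 
   s2   s2  s3 
   s3   s3  s0 
(> = start, * = accepting)

start=s0 accept=s0 s0-p->s0 s0-q->s1 s1-p->s1 s1-q->s2 s2-p->s2 s2-q->s3 s3-p->s3 s3-q->s0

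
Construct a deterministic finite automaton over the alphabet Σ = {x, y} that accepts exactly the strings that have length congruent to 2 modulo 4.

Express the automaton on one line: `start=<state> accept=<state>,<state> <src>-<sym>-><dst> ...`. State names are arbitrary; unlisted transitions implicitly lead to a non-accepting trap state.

Count input length modulo 4: every symbol advances one step around the cycle s0 → s1 → s2 → s3 → s0. Accept at s2.
With 4 states:
        x   y  
>  s0   s1  s1 
   s1   s2  s2 
 * s2   s3  s3 
   s3   s0  s0 
(> = start, * = accepting)

start=s0 accept=s2 s0-x->s1 s0-y->s1 s1-x->s2 s1-y->s2 s2-x->s3 s2-y->s3 s3-x->s0 s3-y->s0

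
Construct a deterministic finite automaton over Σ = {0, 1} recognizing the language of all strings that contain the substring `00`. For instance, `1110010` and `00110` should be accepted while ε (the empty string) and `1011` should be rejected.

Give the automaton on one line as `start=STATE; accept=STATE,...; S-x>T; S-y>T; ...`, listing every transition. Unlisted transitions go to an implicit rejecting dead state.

Track how much of `00` has been matched so far: state S0 is no progress, S2 is the absorbing accept state reached once `00` has occurred. Intermediate states record partial matches; on a mismatch, fall back to the longest reusable overlap.
        0   1  
>  S0   S1  S0 
   S1   S2  S0 
 * S2   S2  S2 
(> = start, * = accepting)

start=S0; accept=S2; S0-0>S1; S0-1>S0; S1-0>S2; S1-1>S0; S2-0>S2; S2-1>S2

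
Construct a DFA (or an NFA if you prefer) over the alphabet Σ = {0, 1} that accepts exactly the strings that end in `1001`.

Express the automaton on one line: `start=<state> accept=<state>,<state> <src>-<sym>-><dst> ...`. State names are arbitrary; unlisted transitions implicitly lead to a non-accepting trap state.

start=q0 accept=q4 q0-0->q0 q0-1->q1 q1-0->q2 q1-1->q1 q2-0->q3 q2-1->q1 q3-0->q0 q3-1->q4 q4-0->q2 q4-1->q1

Remember how much of `1001` the current input suffix matches. State q0 means no match yet; q1 means the last symbol is `1`; q2 means the last 2 symbols are `10`; q3 means the last 3 symbols are `100`; q4 means the last 4 symbols are `1001`. Only q4 accepts. On a mismatch, fall back to the longest proper suffix that is still a prefix of `1001`.
5 states suffice.
        0   1  
>  q0   q0  q1 
   q1   q2  q1 
   q2   q3  q1 
   q3   q0  q4 
 * q4   q2  q1 
(> = start, * = accepting)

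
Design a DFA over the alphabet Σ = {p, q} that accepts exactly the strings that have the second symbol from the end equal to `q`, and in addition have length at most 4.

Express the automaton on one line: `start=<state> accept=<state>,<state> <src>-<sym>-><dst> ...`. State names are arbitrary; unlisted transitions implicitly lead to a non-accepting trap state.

start=s0 accept=s5,s6,s9,s10 s0-p->s1 s0-q->s2 s1-p->s3 s1-q->s4 s2-p->s5 s2-q->s6 s3-p->s7 s3-q->s8 s4-p->s9 s4-q->s10 s5-p->s7 s5-q->s8 s6-p->s9 s6-q->s10 s7-p->s7 s7-q->s7 s8-p->s9 s8-q->s9 s9-p->s7 s9-q->s7 s10-p->s9 s10-q->s9

Run two small machines in parallel and take their product. The first has 7 states tracking the last 2 symbols read; the second has 6 states tracking the input length, saturating at 5. A product state is a pair (one from each), accepting exactly when both do. After merging equivalent states the machine shrinks.
11 states suffice.
          p    q  
>  s0     s1   s2 
   s1     s3   s4 
   s2     s5   s6 
   s3     s7   s8 
   s4     s9  s10 
 * s5     s7   s8 
 * s6     s9  s10 
   s7     s7   s7 
   s8     s9   s9 
 * s9     s7   s7 
 * s10    s9   s9 
(> = start, * = accepting)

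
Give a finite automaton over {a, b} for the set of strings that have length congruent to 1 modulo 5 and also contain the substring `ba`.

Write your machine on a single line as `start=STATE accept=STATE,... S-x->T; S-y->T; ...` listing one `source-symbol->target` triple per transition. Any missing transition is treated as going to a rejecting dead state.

start=q0; accept=q14; q0-a->q1; q0-b->q2; q1-a->q3; q1-b->q4; q2-a->q5; q2-b->q4; q3-a->q6; q3-b->q7; q4-a->q8; q4-b->q7; q5-a->q8; q5-b->q8; q6-a->q9; q6-b->q10; q7-a->q11; q7-b->q10; q8-a->q11; q8-b->q11; q9-a->q0; q9-b->q12; q10-a->q13; q10-b->q12; q11-a->q13; q11-b->q13; q12-a->q14; q12-b->q2; q13-a->q14; q13-b->q14; q14-a->q5; q14-b->q5

Run two small machines in parallel and take their product. One (5 states) tracks the input length modulo 5; the other (3 states) tracks whether and how much of `ba` has been seen. Each combined state is a pair, one component from each; accept when both components accept.
A 15-state machine:
          a    b  
>  q0     q1   q2 
   q1     q3   q4 
   q2     q5   q4 
   q3     q6   q7 
   q4     q8   q7 
   q5     q8   q8 
   q6     q9  q10 
   q7    q11  q10 
   q8    q11  q11 
   q9     q0  q12 
   q10   q13  q12 
   q11   q13  q13 
   q12   q14   q2 
   q13   q14  q14 
 * q14    q5   q5 
(> = start, * = accepting)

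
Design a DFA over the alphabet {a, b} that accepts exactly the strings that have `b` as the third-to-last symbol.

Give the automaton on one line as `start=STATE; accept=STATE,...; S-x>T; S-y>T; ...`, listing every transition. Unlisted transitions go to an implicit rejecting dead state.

Because acceptance depends on a position counted from the end, the machine has to buffer the most recent 3 symbols. Make each state the string of the last up-to-3 symbols read; on input `x` shift the window left and append `x`. Accept when the buffered window has length 3 and begins with `b`.
With 15 states:
          a    b  
>  q0     q1   q2 
   q1     q3   q4 
   q2     q5   q6 
   q3     q7   q8 
   q4     q9  q10 
   q5    q11  q12 
   q6    q13  q14 
   q7     q7   q8 
   q8     q9  q10 
   q9    q11  q12 
   q10   q13  q14 
 * q11    q7   q8 
 * q12    q9  q10 
 * q13   q11  q12 
 * q14   q13  q14 
(> = start, * = accepting)

start=q0; accept=q11,q12,q13,q14; q0-a>q1; q0-b>q2; q1-a>q3; q1-b>q4; q2-a>q5; q2-b>q6; q3-a>q7; q3-b>q8; q4-a>q9; q4-b>q10; q5-a>q11; q5-b>q12; q6-a>q13; q6-b>q14; q7-a>q7; q7-b>q8; q8-a>q9; q8-b>q10; q9-a>q11; q9-b>q12; q10-a>q13; q10-b>q14; q11-a>q7; q11-b>q8; q12-a>q9; q12-b>q10; q13-a>q11; q13-b>q12; q14-a>q13; q14-b>q14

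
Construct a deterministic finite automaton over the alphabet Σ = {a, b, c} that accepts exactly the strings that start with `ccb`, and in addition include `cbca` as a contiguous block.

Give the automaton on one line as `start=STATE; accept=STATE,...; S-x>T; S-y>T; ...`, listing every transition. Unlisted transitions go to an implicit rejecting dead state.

start=s0; accept=s8; s0-a>s1; s0-b>s1; s0-c>s2; s1-a>s1; s1-b>s1; s1-c>s1; s2-a>s1; s2-b>s1; s2-c>s3; s3-a>s1; s3-b>s4; s3-c>s1; s4-a>s5; s4-b>s5; s4-c>s6; s5-a>s5; s5-b>s5; s5-c>s7; s6-a>s8; s6-b>s4; s6-c>s7; s7-a>s5; s7-b>s4; s7-c>s7; s8-a>s8; s8-b>s8; s8-c>s8

Build one automaton per condition and run them in lockstep. The first has 5 states tracking whether the input so far still matches the prefix `ccb`; the second has 5 states tracking whether and how much of `cbca` has been seen. A product state is a pair (one from each), accepting exactly when both do. Minimizing collapses redundant product states.
A 9-state machine:
        a   b   c  
>  s0   s1  s1  s2 
   s1   s1  s1  s1 
   s2   s1  s1  s3 
   s3   s1  s4  s1 
   s4   s5  s5  s6 
   s5   s5  s5  s7 
   s6   s8  s4  s7 
   s7   s5  s4  s7 
 * s8   s8  s8  s8 
(> = start, * = accepting)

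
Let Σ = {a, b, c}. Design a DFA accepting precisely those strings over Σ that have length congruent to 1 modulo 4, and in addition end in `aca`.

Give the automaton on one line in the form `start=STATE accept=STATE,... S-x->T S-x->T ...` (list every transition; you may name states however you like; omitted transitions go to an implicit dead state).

Handle the two conditions separately and then intersect. One (4 states) tracks the input length modulo 4; the other (4 states) tracks how much of the suffix `aca` has currently been matched. Each combined state is a pair, one component from each; accept when both components accept.
With 16 states:
          a    b    c  
>  s0     s1   s2   s2 
   s1     s3   s4   s5 
   s2     s3   s4   s4 
   s3     s6   s7   s8 
   s4     s6   s7   s7 
   s5     s9   s7   s7 
   s6    s10   s0  s11 
   s7    s10   s0   s0 
   s8    s12   s0   s0 
   s9    s10   s0  s11 
   s10    s1   s2  s13 
   s11   s14   s2   s2 
   s12    s1   s2  s13 
   s13   s15   s4   s4 
 * s14    s3   s4   s5 
   s15    s6   s7   s8 
(> = start, * = accepting)

start=s0 accept=s14 s0-a->s1 s0-b->s2 s0-c->s2 s1-a->s3 s1-b->s4 s1-c->s5 s2-a->s3 s2-b->s4 s2-c->s4 s3-a->s6 s3-b->s7 s3-c->s8 s4-a->s6 s4-b->s7 s4-c->s7 s5-a->s9 s5-b->s7 s5-c->s7 s6-a->s10 s6-b->s0 s6-c->s11 s7-a->s10 s7-b->s0 s7-c->s0 s8-a->s12 s8-b->s0 s8-c->s0 s9-a->s10 s9-b->s0 s9-c->s11 s10-a->s1 s10-b->s2 s10-c->s13 s11-a->s14 s11-b->s2 s11-c->s2 s12-a->s1 s12-b->s2 s12-c->s13 s13-a->s15 s13-b->s4 s13-c->s4 s14-a->s3 s14-b->s4 s14-c->s5 s15-a->s6 s15-b->s7 s15-c->s8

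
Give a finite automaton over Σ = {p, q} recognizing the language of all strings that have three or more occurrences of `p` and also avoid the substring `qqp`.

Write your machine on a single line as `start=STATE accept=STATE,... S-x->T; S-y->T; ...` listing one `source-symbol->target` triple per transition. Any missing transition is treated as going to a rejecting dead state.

start=s0; accept=s6,s8,s9; s0-p->s1; s0-q->s2; s1-p->s3; s1-q->s4; s2-p->s1; s2-q->s5; s3-p->s6; s3-q->s7; s4-p->s3; s4-q->s5; s5-p->s5; s5-q->s5; s6-p->s6; s6-q->s8; s7-p->s6; s7-q->s5; s8-p->s6; s8-q->s9; s9-p->s5; s9-q->s9

Build one automaton per condition and run them in lockstep. One (5 states) tracks the count of `p`s, saturating at 4; the other (4 states) tracks partial matches of the forbidden pattern `qqp`. Each combined state is a pair, one component from each; accept when both components accept. After merging equivalent states the machine shrinks.
        p   q  
>  s0   s1  s2 
   s1   s3  s4 
   s2   s1  s5 
   s3   s6  s7 
   s4   s3  s5 
   s5   s5  s5 
 * s6   s6  s8 
   s7   s6  s5 
 * s8   s6  s9 
 * s9   s5  s9 
(> = start, * = accepting)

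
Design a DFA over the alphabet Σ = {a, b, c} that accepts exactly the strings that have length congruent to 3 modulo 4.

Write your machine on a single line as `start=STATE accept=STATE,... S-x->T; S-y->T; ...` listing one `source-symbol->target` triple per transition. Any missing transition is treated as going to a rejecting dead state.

start=q0; accept=q3; q0-a->q1; q0-b->q1; q0-c->q1; q1-a->q2; q1-b->q2; q1-c->q2; q2-a->q3; q2-b->q3; q2-c->q3; q3-a->q0; q3-b->q0; q3-c->q0

Only the length mod 4 matters, so use a 4-cycle: from any state, every input symbol moves to the next state, wrapping q3 back to q0. Mark q3 accepting.
A 4-state machine:
        a   b   c  
>  q0   q1  q1  q1 
   q1   q2  q2  q2 
   q2   q3  q3  q3 
 * q3   q0  q0  q0 
(> = start, * = accepting)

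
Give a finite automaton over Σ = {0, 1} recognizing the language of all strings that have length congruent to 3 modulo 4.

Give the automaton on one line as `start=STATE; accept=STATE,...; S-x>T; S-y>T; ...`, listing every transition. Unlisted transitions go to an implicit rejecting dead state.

Count input length modulo 4: every symbol advances one step around the cycle S0 → S1 → S2 → S3 → S0. Accept at S3.
4 states suffice.
        0   1  
>  S0   S1  S1 
   S1   S2  S2 
   S2   S3  S3 
 * S3   S0  S0 
(> = start, * = accepting)

start=S0; accept=S3; S0-0>S1; S0-1>S1; S1-0>S2; S1-1>S2; S2-0>S3; S2-1>S3; S3-0>S0; S3-1>S0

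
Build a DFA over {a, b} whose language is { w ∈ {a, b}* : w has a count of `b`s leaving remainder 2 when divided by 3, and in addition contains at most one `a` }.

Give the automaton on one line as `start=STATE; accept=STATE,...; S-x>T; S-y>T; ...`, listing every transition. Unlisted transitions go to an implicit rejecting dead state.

start=q0; accept=q5,q7; q0-a>q1; q0-b>q2; q1-a>q3; q1-b>q4; q2-a>q4; q2-b>q5; q3-a>q3; q3-b>q6; q4-a>q6; q4-b>q7; q5-a>q7; q5-b>q0; q6-a>q6; q6-b>q8; q7-a>q8; q7-b>q1; q8-a>q8; q8-b>q3

Handle the two conditions separately and then intersect. One (3 states) tracks the count of `b`s modulo 3; the other (3 states) tracks the count of `a`s, saturating at 2. Each combined state is a pair, one component from each; accept when both components accept.
        a   b  
>  q0   q1  q2 
   q1   q3  q4 
   q2   q4  q5 
   q3   q3  q6 
   q4   q6  q7 
 * q5   q7  q0 
   q6   q6  q8 
 * q7   q8  q1 
   q8   q8  q3 
(> = start, * = accepting)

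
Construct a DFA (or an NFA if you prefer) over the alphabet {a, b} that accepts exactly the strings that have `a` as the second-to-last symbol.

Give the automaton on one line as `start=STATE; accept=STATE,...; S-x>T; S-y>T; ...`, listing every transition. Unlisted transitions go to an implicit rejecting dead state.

A DFA must remember the last 2 symbols (since which symbol is second-to-last isn't known until the input ends). Use one state per possible window of the last ≤2 symbols; accept from those whose window starts with `a`.
A 7-state machine:
        a   b  
>  S0   S1  S2 
   S1   S3  S4 
   S2   S5  S6 
 * S3   S3  S4 
 * S4   S5  S6 
   S5   S3  S4 
   S6   S5  S6 
(> = start, * = accepting)

start=S0; accept=S3,S4; S0-a>S1; S0-b>S2; S1-a>S3; S1-b>S4; S2-a>S5; S2-b>S6; S3-a>S3; S3-b>S4; S4-a>S5; S4-b>S6; S5-a>S3; S5-b>S4; S6-a>S5; S6-b>S6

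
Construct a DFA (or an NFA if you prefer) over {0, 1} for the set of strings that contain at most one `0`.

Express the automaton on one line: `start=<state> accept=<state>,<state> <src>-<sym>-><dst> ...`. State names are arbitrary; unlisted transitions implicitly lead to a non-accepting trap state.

start=s0 accept=s0,s1 s0-0->s1 s0-1->s0 s1-0->s2 s1-1->s1 s2-0->s2 s2-1->s2

Only the number of `0`s matters, and only up to 2. Make a chain s0 → s1 → s2 advanced by each `0` (with s2 absorbing); every other symbol self-loops. The accepting set is {s0, s1}.
With 3 states:
        0   1  
>* s0   s1  s0 
 * s1   s2  s1 
   s2   s2  s2 
(> = start, * = accepting)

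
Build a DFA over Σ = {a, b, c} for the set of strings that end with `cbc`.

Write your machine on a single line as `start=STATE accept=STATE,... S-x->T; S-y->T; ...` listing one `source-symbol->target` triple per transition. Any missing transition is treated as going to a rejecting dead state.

start=s0; accept=s3; s0-a->s0; s0-b->s0; s0-c->s1; s1-a->s0; s1-b->s2; s1-c->s1; s2-a->s0; s2-b->s0; s2-c->s3; s3-a->s0; s3-b->s2; s3-c->s1

Remember how much of `cbc` the current input suffix matches. State s0 means no match yet; s1 means the last symbol is `c`; s2 means the last 2 symbols are `cb`; s3 means the last 3 symbols are `cbc`. Only s3 accepts. On a mismatch, fall back to the longest proper suffix that is still a prefix of `cbc`.
With 4 states:
        a   b   c  
>  s0   s0  s0  s1 
   s1   s0  s2  s1 
   s2   s0  s0  s3 
 * s3   s0  s2  s1 
(> = start, * = accepting)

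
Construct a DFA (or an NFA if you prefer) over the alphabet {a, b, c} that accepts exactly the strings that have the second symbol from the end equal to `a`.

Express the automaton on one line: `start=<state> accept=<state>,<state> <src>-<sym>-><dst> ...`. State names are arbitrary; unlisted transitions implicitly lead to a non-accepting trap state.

A DFA must remember the last 2 symbols (since which symbol is second-to-last isn't known until the input ends). Use one state per possible window of the last ≤2 symbols; accept from those whose window starts with `a`.
13 states suffice.
          a    b    c  
>  q0     q1   q2   q3 
   q1     q4   q5   q6 
   q2     q7   q8   q9 
   q3    q10  q11  q12 
 * q4     q4   q5   q6 
 * q5     q7   q8   q9 
 * q6    q10  q11  q12 
   q7     q4   q5   q6 
   q8     q7   q8   q9 
   q9    q10  q11  q12 
   q10    q4   q5   q6 
   q11    q7   q8   q9 
   q12   q10  q11  q12 
(> = start, * = accepting)

start=q0 accept=q4,q5,q6 q0-a->q1 q0-b->q2 q0-c->q3 q1-a->q4 q1-b->q5 q1-c->q6 q2-a->q7 q2-b->q8 q2-c->q9 q3-a->q10 q3-b->q11 q3-c->q12 q4-a->q4 q4-b->q5 q4-c->q6 q5-a->q7 q5-b->q8 q5-c->q9 q6-a->q10 q6-b->q11 q6-c->q12 q7-a->q4 q7-b->q5 q7-c->q6 q8-a->q7 q8-b->q8 q8-c->q9 q9-a->q10 q9-b->q11 q9-c->q12 q10-a->q4 q10-b->q5 q10-c->q6 q11-a->q7 q11-b->q8 q11-c->q9 q12-a->q10 q12-b->q11 q12-c->q12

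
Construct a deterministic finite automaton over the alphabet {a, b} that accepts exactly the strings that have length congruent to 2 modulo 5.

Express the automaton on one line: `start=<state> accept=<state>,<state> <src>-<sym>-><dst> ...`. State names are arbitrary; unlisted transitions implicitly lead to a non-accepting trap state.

Count input length modulo 5: every symbol advances one step around the cycle s0 → s1 → s2 → s3 → s4 → s0. Accept at s2.
5 states suffice.
        a   b  
>  s0   s1  s1 
   s1   s2  s2 
 * s2   s3  s3 
   s3   s4  s4 
   s4   s0  s0 
(> = start, * = accepting)

start=s0 accept=s2 s0-a->s1 s0-b->s1 s1-a->s2 s1-b->s2 s2-a->s3 s2-b->s3 s3-a->s4 s3-b->s4 s4-a->s0 s4-b->s0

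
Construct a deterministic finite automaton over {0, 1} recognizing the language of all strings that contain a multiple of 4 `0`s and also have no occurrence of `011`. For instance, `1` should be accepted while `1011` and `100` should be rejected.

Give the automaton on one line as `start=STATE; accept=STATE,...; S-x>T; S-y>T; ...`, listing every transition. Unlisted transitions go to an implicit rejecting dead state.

start=q0; accept=q0,q7,q9; q0-0>q1; q0-1>q0; q1-0>q2; q1-1>q3; q2-0>q4; q2-1>q5; q3-0>q2; q3-1>q6; q4-0>q7; q4-1>q8; q5-0>q4; q5-1>q6; q6-0>q6; q6-1>q6; q7-0>q1; q7-1>q9; q8-0>q7; q8-1>q6; q9-0>q1; q9-1>q6

Run two small machines in parallel and take their product. The first has 4 states tracking the count of `0`s modulo 4; the second has 4 states tracking partial matches of the forbidden pattern `011`. A product state is a pair (one from each), accepting exactly when both do. Equivalent product states are then merged.
With 10 states:
        0   1  
>* q0   q1  q0 
   q1   q2  q3 
   q2   q4  q5 
   q3   q2  q6 
   q4   q7  q8 
   q5   q4  q6 
   q6   q6  q6 
 * q7   q1  q9 
   q8   q7  q6 
 * q9   q1  q6 
(> = start, * = accepting)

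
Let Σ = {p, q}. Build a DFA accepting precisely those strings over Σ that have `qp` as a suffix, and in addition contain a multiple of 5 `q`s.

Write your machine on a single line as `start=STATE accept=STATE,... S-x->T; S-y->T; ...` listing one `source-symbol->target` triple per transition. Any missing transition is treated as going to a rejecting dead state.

start=S0; accept=S6; S0-p->S0; S0-q->S1; S1-p->S1; S1-q->S2; S2-p->S2; S2-q->S3; S3-p->S3; S3-q->S4; S4-p->S4; S4-q->S5; S5-p->S6; S5-q->S1; S6-p->S0; S6-q->S1

Build one automaton per condition and run them in lockstep. The first has 3 states tracking how much of the suffix `qp` has currently been matched; the second has 5 states tracking the count of `q`s modulo 5. A product state is a pair (one from each), accepting exactly when both do. Equivalent product states are then merged.
A 7-state machine:
        p   q  
>  S0   S0  S1 
   S1   S1  S2 
   S2   S2  S3 
   S3   S3  S4 
   S4   S4  S5 
   S5   S6  S1 
 * S6   S0  S1 
(> = start, * = accepting)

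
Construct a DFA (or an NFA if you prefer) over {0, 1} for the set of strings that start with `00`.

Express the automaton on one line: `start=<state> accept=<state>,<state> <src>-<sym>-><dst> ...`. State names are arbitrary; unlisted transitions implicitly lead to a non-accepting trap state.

Walk along `00` while the input agrees: from s0 take `0` to s1, and so on. Any deviation drops to the rejecting sink s3. Once s2 is reached the prefix is confirmed and every continuation is accepted.
        0   1  
>  s0   s1  s3 
   s1   s2  s3 
 * s2   s2  s2 
   s3   s3  s3 
(> = start, * = accepting)

start=s0 accept=s2 s0-0->s1 s0-1->s3 s1-0->s2 s1-1->s3 s2-0->s2 s2-1->s2 s3-0->s3 s3-1->s3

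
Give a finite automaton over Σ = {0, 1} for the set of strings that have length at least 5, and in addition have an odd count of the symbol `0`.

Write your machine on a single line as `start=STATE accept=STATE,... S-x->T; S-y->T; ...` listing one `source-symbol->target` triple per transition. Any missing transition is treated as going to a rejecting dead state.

start=A; accept=J; A-0->B; A-1->C; B-0->D; B-1->E; C-0->E; C-1->D; D-0->F; D-1->G; E-0->G; E-1->F; F-0->H; F-1->I; G-0->I; G-1->H; H-0->J; H-1->H; I-0->H; I-1->J; J-0->H; J-1->J

Run two small machines in parallel and take their product. The first has 7 states tracking the input length, saturating at 6; the second has 2 states tracking the count of `0`s modulo 2. A product state is a pair (one from each), accepting exactly when both do. After merging equivalent states the machine shrinks.
With 10 states:
       0  1 
>  A   B  C 
   B   D  E 
   C   E  D 
   D   F  G 
   E   G  F 
   F   H  I 
   G   I  H 
   H   J  H 
   I   H  J 
 * J   H  J 
(> = start, * = accepting)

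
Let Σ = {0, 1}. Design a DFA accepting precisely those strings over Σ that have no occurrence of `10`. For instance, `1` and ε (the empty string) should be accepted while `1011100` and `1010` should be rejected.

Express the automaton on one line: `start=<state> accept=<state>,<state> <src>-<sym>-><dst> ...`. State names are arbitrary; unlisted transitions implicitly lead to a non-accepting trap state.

start=A accept=A,B A-0->A A-1->B B-0->C B-1->B C-0->C C-1->C

This is the complement of 'contains `10`'. Use the same substring-matching states — A through C holding how much of `10` has just been matched — but flip the accepting set: everything except the trap C accepts.
3 states suffice.
       0  1 
>* A   A  B 
 * B   C  B 
   C   C  C 
(> = start, * = accepting)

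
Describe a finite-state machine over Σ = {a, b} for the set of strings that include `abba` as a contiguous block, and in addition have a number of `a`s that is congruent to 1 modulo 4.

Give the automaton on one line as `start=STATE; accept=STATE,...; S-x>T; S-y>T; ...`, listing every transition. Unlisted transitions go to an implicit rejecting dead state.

Handle the two conditions separately and then intersect. One (5 states) tracks whether and how much of `abba` has been seen; the other (4 states) tracks the count of `a`s modulo 4. Each combined state is a pair, one component from each; accept when both components accept.
A 20-state machine:
          a    b  
>  q0     q1   q0 
   q1     q2   q3 
   q2     q4   q5 
   q3     q2   q6 
   q4     q7   q8 
   q5     q4   q9 
   q6    q10  q11 
   q7     q1  q12 
   q8     q7  q13 
   q9    q14  q15 
   q10   q14  q10 
   q11    q2  q11 
   q12    q1  q16 
   q13   q17  q18 
   q14   q17  q14 
   q15    q4  q15 
   q16   q19   q0 
   q17   q19  q17 
   q18    q7  q18 
 * q19   q10  q19 
(> = start, * = accepting)

start=q0; accept=q19; q0-a>q1; q0-b>q0; q1-a>q2; q1-b>q3; q2-a>q4; q2-b>q5; q3-a>q2; q3-b>q6; q4-a>q7; q4-b>q8; q5-a>q4; q5-b>q9; q6-a>q10; q6-b>q11; q7-a>q1; q7-b>q12; q8-a>q7; q8-b>q13; q9-a>q14; q9-b>q15; q10-a>q14; q10-b>q10; q11-a>q2; q11-b>q11; q12-a>q1; q12-b>q16; q13-a>q17; q13-b>q18; q14-a>q17; q14-b>q14; q15-a>q4; q15-b>q15; q16-a>q19; q16-b>q0; q17-a>q19; q17-b>q17; q18-a>q7; q18-b>q18; q19-a>q10; q19-b>q19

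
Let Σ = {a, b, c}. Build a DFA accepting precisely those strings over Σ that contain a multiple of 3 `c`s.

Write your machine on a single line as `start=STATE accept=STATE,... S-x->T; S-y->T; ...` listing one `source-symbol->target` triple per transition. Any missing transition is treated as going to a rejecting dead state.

start=q0; accept=q0; q0-a->q0; q0-b->q0; q0-c->q1; q1-a->q1; q1-b->q1; q1-c->q2; q2-a->q2; q2-b->q2; q2-c->q0

Keep the running count of `c`s modulo 3: each `c` advances along the cycle q0 → q1 → q2 → q0 while other symbols loop. Accept at q0.
With 3 states:
        a   b   c  
>* q0   q0  q0  q1 
   q1   q1  q1  q2 
   q2   q2  q2  q0 
(> = start, * = accepting)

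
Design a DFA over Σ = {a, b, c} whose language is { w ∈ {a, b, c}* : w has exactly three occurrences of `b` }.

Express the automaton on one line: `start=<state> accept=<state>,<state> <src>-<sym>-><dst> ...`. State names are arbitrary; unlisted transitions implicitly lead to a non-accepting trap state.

start=q0 accept=q3 q0-a->q0 q0-b->q1 q0-c->q0 q1-a->q1 q1-b->q2 q1-c->q1 q2-a->q2 q2-b->q3 q2-c->q2 q3-a->q3 q3-b->q4 q3-c->q3 q4-a->q4 q4-b->q4 q4-c->q4

Count `b`s, saturating at 4: states q0 through q3 mean 0 through 3 `b`s seen; q4 means more than 3. Each `b` increments (capped at q4); other symbols loop. Accept from {q3}.
5 states suffice.
        a   b   c  
>  q0   q0  q1  q0 
   q1   q1  q2  q1 
   q2   q2  q3  q2 
 * q3   q3  q4  q3 
   q4   q4  q4  q4 
(> = start, * = accepting)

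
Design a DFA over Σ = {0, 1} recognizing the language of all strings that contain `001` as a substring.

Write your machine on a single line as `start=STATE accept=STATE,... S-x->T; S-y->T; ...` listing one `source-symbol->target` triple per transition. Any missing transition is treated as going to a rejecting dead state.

Track how much of `001` has been matched so far: state q0 is no progress, q3 is the absorbing accept state reached once `001` has occurred. Intermediate states record partial matches; on a mismatch, fall back to the longest reusable overlap.
A 4-state machine:
        0   1  
>  q0   q1  q0 
   q1   q2  q0 
   q2   q2  q3 
 * q3   q3  q3 
(> = start, * = accepting)

start=q0; accept=q3; q0-0->q1; q0-1->q0; q1-0->q2; q1-1->q0; q2-0->q2; q2-1->q3; q3-0->q3; q3-1->q3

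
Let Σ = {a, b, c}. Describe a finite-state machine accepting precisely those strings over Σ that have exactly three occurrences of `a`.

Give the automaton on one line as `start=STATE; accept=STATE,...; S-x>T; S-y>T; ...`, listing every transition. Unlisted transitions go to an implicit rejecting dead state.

Count `a`s, saturating at 4: states s0 through s3 mean 0 through 3 `a`s seen; s4 means more than 3. Each `a` increments (capped at s4); other symbols loop. Accept from {s3}.
A 5-state machine:
        a   b   c  
>  s0   s1  s0  s0 
   s1   s2  s1  s1 
   s2   s3  s2  s2 
 * s3   s4  s3  s3 
   s4   s4  s4  s4 
(> = start, * = accepting)

start=s0; accept=s3; s0-a>s1; s0-b>s0; s0-c>s0; s1-a>s2; s1-b>s1; s1-c>s1; s2-a>s3; s2-b>s2; s2-c>s2; s3-a>s4; s3-b>s3; s3-c>s3; s4-a>s4; s4-b>s4; s4-c>s4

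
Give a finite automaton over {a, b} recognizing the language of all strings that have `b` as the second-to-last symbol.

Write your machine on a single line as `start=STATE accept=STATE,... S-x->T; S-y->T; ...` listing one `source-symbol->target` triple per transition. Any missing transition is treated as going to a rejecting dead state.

start=s0; accept=s5,s6; s0-a->s1; s0-b->s2; s1-a->s3; s1-b->s4; s2-a->s5; s2-b->s6; s3-a->s3; s3-b->s4; s4-a->s5; s4-b->s6; s5-a->s3; s5-b->s4; s6-a->s5; s6-b->s6

A DFA must remember the last 2 symbols (since which symbol is second-to-last isn't known until the input ends). Use one state per possible window of the last ≤2 symbols; accept from those whose window starts with `b`.
A 7-state machine:
        a   b  
>  s0   s1  s2 
   s1   s3  s4 
   s2   s5  s6 
   s3   s3  s4 
   s4   s5  s6 
 * s5   s3  s4 
 * s6   s5  s6 
(> = start, * = accepting)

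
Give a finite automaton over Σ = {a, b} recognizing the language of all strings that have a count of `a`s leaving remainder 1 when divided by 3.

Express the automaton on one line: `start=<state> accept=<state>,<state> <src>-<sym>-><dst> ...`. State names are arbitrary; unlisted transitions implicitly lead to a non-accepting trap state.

Keep the running count of `a`s modulo 3: each `a` advances along the cycle q0 → q1 → q2 → q0 while other symbols loop. Accept at q1.
        a   b  
>  q0   q1  q0 
 * q1   q2  q1 
   q2   q0  q2 
(> = start, * = accepting)

start=q0 accept=q1 q0-a->q1 q0-b->q0 q1-a->q2 q1-b->q1 q2-a->q0 q2-b->q2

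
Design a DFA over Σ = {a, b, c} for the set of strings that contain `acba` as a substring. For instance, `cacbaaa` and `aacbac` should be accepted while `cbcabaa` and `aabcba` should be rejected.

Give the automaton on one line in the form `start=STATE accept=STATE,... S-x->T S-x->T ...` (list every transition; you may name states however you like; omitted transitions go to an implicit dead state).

start=q0 accept=q4 q0-a->q1 q0-b->q0 q0-c->q0 q1-a->q1 q1-b->q0 q1-c->q2 q2-a->q1 q2-b->q3 q2-c->q0 q3-a->q4 q3-b->q0 q3-c->q0 q4-a->q4 q4-b->q4 q4-c->q4

Track how much of `acba` has been matched so far: state q0 is no progress, q4 is the absorbing accept state reached once `acba` has occurred. Intermediate states record partial matches; on a mismatch, fall back to the longest reusable overlap.
With 5 states:
        a   b   c  
>  q0   q1  q0  q0 
   q1   q1  q0  q2 
   q2   q1  q3  q0 
   q3   q4  q0  q0 
 * q4   q4  q4  q4 
(> = start, * = accepting)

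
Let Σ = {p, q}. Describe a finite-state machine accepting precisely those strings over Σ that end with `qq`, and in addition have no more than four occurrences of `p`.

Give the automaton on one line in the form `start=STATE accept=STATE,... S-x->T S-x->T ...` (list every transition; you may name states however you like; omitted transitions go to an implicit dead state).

start=S0 accept=S5,S8,S11,S14,S15 S0-p->S1 S0-q->S2 S1-p->S3 S1-q->S4 S2-p->S1 S2-q->S5 S3-p->S6 S3-q->S7 S4-p->S3 S4-q->S8 S5-p->S1 S5-q->S5 S6-p->S9 S6-q->S10 S7-p->S6 S7-q->S11 S8-p->S3 S8-q->S8 S9-p->S12 S9-q->S13 S10-p->S9 S10-q->S14 S11-p->S6 S11-q->S11 S12-p->S12 S12-q->S12 S13-p->S12 S13-q->S15 S14-p->S9 S14-q->S14 S15-p->S12 S15-q->S15

Run two small machines in parallel and take their product. One (3 states) tracks how much of the suffix `qq` has currently been matched; the other (6 states) tracks the count of `p`s, saturating at 5. Each combined state is a pair, one component from each; accept when both components accept. After merging equivalent states the machine shrinks.
A 16-state machine:
          p    q  
>  S0     S1   S2 
   S1     S3   S4 
   S2     S1   S5 
   S3     S6   S7 
   S4     S3   S8 
 * S5     S1   S5 
   S6     S9  S10 
   S7     S6  S11 
 * S8     S3   S8 
   S9    S12  S13 
   S10    S9  S14 
 * S11    S6  S11 
   S12   S12  S12 
   S13   S12  S15 
 * S14    S9  S14 
 * S15   S12  S15 
(> = start, * = accepting)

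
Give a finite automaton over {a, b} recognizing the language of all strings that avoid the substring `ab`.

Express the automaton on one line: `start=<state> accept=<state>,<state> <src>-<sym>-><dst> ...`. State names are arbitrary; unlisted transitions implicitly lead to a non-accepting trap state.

start=S0 accept=S0,S1 S0-a->S1 S0-b->S0 S1-a->S1 S1-b->S2 S2-a->S2 S2-b->S2

Track partial matches of the forbidden pattern `ab`. State S2 is a dead state reached once `ab` has occurred; every other state accepts. S0 means no part of `ab` is currently matched.
With 3 states:
        a   b  
>* S0   S1  S0 
 * S1   S1  S2 
   S2   S2  S2 
(> = start, * = accepting)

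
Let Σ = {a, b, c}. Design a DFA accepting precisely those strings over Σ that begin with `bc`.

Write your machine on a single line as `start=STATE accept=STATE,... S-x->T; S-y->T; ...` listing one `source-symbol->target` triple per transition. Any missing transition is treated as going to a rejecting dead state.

start=s0; accept=s2; s0-a->s3; s0-b->s1; s0-c->s3; s1-a->s3; s1-b->s3; s1-c->s2; s2-a->s2; s2-b->s2; s2-c->s2; s3-a->s3; s3-b->s3; s3-c->s3

Check the first 2 symbols one by one: s0 through s1 record how many have matched `bc` so far; any wrong symbol goes to the dead state s3. After all 2 match we enter the accepting sink s2.
A 4-state machine:
        a   b   c  
>  s0   s3  s1  s3 
   s1   s3  s3  s2 
 * s2   s2  s2  s2 
   s3   s3  s3  s3 
(> = start, * = accepting)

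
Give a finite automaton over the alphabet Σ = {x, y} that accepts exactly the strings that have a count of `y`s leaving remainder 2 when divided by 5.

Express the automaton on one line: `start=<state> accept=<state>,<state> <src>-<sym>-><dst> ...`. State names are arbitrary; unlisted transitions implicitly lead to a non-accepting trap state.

The only thing that matters is how many `y`s have appeared, reduced mod 5. Use one state per residue: s0 for 0, …, s4 for 4. Reading `y` moves to the next residue; anything else stays put. s2 is accepting.
With 5 states:
        x   y  
>  s0   s0  s1 
   s1   s1  s2 
 * s2   s2  s3 
   s3   s3  s4 
   s4   s4  s0 
(> = start, * = accepting)

start=s0 accept=s2 s0-x->s0 s0-y->s1 s1-x->s1 s1-y->s2 s2-x->s2 s2-y->s3 s3-x->s3 s3-y->s4 s4-x->s4 s4-y->s0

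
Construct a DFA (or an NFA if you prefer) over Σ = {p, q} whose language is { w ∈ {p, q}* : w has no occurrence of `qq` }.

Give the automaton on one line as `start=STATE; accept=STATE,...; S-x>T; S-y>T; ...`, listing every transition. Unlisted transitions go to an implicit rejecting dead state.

Track partial matches of the forbidden pattern `qq`. State S2 is a dead state reached once `qq` has occurred; every other state accepts. S0 means no part of `qq` is currently matched.
3 states suffice.
        p   q  
>* S0   S0  S1 
 * S1   S0  S2 
   S2   S2  S2 
(> = start, * = accepting)

start=S0; accept=S0,S1; S0-p>S0; S0-q>S1; S1-p>S0; S1-q>S2; S2-p>S2; S2-q>S2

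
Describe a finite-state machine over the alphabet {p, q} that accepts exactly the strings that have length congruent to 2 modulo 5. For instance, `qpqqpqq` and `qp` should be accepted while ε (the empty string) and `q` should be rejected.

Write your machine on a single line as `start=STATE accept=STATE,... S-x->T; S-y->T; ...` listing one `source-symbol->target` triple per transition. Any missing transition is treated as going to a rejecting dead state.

Only the length mod 5 matters, so use a 5-cycle: from any state, every input symbol moves to the next state, wrapping s4 back to s0. Mark s2 accepting.
        p   q  
>  s0   s1  s1 
   s1   s2  s2 
 * s2   s3  s3 
   s3   s4  s4 
   s4   s0  s0 
(> = start, * = accepting)

start=s0; accept=s2; s0-p->s1; s0-q->s1; s1-p->s2; s1-q->s2; s2-p->s3; s2-q->s3; s3-p->s4; s3-q->s4; s4-p->s0; s4-q->s0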